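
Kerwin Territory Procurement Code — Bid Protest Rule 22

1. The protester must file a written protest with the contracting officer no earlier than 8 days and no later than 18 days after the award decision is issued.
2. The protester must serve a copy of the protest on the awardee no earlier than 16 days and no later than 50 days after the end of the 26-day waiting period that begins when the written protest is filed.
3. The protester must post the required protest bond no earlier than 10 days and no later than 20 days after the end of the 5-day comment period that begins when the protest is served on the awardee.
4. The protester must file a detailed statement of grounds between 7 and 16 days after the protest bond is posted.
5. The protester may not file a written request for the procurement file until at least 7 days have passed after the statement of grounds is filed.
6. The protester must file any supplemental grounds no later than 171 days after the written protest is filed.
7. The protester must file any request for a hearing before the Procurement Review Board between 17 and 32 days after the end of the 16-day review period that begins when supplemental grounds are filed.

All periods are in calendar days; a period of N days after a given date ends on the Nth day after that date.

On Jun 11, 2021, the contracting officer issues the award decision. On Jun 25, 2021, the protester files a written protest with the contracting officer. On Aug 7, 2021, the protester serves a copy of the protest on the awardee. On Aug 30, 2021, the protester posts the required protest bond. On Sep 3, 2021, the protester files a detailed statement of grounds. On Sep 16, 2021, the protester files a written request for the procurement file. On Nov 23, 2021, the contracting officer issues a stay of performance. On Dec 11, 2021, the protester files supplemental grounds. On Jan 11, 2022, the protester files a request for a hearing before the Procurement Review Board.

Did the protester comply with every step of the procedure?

Step 1: the window is 8–18 days after Jun 11, 2021 (when the award decision is issued), so Jun 19, 2021 through Jun 29, 2021; done Jun 25, 2021 — within the window.
Step 2: the window is 16–50 days after Jul 21, 2021 (end of the 26-day waiting period, which began when the written protest is filed on Jun 25, 2021), so Aug 6, 2021 through Sep 9, 2021; Aug 7, 2021 falls inside that range.
Step 3: the window is 10–20 days after Aug 12, 2021 (end of the 5-day comment period, which began when the protest is served on the awardee on Aug 7, 2021), so Aug 22, 2021 through Sep 1, 2021; done Aug 30, 2021, which is between those dates.
Step 4: the window is 7–16 days after Aug 30, 2021 (when the protest bond is posted), so Sep 6, 2021 through Sep 15, 2021; Sep 3, 2021 is 3 days too early.
The procedure was therefore not followed at step 4.

No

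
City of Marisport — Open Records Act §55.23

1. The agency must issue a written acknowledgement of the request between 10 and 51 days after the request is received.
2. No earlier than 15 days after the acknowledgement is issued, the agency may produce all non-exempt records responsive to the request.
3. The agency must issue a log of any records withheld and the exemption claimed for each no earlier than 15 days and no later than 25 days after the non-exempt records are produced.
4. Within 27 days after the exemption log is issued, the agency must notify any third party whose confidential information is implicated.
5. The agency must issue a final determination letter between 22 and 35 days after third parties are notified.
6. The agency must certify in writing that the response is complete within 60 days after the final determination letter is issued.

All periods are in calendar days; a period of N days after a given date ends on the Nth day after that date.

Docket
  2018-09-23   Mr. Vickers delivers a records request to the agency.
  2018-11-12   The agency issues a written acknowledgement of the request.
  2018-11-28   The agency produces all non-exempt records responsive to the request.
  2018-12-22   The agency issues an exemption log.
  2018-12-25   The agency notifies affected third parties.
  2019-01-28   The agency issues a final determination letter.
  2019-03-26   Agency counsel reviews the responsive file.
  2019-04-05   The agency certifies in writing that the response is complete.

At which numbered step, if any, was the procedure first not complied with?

Step 6

Step 1 — 10 and 51 days from 2018-09-23 (when the request is received) are 2018-10-03 and 2018-11-13 respectively; 2018-11-12 falls inside that range.
Step 2 — must wait 15 days from 2018-11-12 (when the acknowledgement is issued), so not before 2018-11-27; done 2018-11-28 — permitted.
Step 3 — 15 and 25 days from 2018-11-28 (when the non-exempt records are produced) are 2018-12-13 and 2018-12-23 respectively; 2018-12-22 falls inside that range.
Step 4 — counting 27 days from 2018-12-22 (when the exemption log is issued) gives a deadline of 2019-01-18; done 2018-12-25 — timely.
Step 5 — 22 and 35 days from 2018-12-25 (when third parties are notified) are 2019-01-16 and 2019-01-29 respectively; done 2019-01-28, which is between those dates.
Step 6 — counting 60 days from 2019-01-28 (when the final determination letter is issued) gives a deadline of 2019-03-29; not done until 2019-04-05, 7 days after the deadline.
The procedure was therefore not followed at step 6.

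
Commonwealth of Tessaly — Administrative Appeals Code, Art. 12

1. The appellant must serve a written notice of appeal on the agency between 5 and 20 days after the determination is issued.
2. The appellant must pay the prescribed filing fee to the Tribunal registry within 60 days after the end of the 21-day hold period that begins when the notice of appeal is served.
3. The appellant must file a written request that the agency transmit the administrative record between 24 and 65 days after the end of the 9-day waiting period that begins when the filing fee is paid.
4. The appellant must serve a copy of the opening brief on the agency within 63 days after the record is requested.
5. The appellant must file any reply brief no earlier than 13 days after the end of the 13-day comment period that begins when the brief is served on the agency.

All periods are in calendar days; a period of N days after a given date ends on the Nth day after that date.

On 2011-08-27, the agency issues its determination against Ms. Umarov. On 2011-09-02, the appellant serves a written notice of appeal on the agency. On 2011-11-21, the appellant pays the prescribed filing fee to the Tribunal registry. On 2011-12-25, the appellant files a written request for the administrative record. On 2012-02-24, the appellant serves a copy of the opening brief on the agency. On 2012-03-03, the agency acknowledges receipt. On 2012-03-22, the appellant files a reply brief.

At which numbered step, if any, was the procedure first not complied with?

Step 1 — 5 and 20 days from 2011-08-27 (when the determination is issued) are 2011-09-01 and 2011-09-16 respectively; done 2011-09-02 — within the window.
Step 2 — counting 60 days from 2011-09-23 (end of the 21-day hold period, which began when the notice of appeal is served on 2011-09-02) gives a deadline of 2011-11-22; done 2011-11-21 — timely.
Step 3 — 24 and 65 days from 2011-11-30 (end of the 9-day waiting period, which began when the filing fee is paid on 2011-11-21) are 2011-12-24 and 2012-02-03 respectively; done 2011-12-25 — within the window.
Step 4 — counting 63 days from 2011-12-25 (when the record is requested) gives a deadline of 2012-02-26; done 2012-02-24 — timely.
Step 5 — must wait 13 days from 2012-03-08 (end of the 13-day comment period, which began when the brief is served on the agency on 2012-02-24), so not before 2012-03-21; 2012-03-22 is on or after that date.

None — every step was satisfied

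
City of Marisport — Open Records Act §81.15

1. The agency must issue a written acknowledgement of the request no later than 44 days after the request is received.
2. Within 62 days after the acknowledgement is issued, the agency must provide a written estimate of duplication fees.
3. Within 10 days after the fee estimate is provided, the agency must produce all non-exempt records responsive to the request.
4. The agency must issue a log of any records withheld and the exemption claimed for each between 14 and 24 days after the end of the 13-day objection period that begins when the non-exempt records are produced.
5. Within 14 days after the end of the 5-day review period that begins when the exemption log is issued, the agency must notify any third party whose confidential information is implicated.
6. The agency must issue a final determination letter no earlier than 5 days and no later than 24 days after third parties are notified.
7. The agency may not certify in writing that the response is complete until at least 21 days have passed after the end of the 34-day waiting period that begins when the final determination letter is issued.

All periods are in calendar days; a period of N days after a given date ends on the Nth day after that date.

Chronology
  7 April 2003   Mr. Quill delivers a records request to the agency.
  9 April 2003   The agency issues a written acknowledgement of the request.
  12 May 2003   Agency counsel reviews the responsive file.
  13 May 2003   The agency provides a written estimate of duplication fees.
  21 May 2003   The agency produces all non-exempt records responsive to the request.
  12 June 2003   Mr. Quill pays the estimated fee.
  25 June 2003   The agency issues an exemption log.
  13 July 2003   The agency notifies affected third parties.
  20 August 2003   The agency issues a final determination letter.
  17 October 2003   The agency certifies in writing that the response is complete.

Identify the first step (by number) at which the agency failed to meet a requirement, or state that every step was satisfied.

Step 1 — counting 44 days from 7 April 2003 (when the request is received) gives a deadline of 21 May 2003; 9 April 2003 is within that limit.
Step 2 — counting 62 days from 9 April 2003 (when the acknowledgement is issued) gives a deadline of 10 June 2003; 13 May 2003 is within that limit.
Step 3 — counting 10 days from 13 May 2003 (when the fee estimate is provided) gives a deadline of 23 May 2003; completed 21 May 2003, before the deadline.
Step 4 — 14 and 24 days from 3 June 2003 (end of the 13-day objection period, which began when the non-exempt records are produced on 21 May 2003) are 17 June 2003 and 27 June 2003 respectively; done 25 June 2003 — within the window.
Step 5 — counting 14 days from 30 June 2003 (end of the 5-day review period, which began when the exemption log is issued on 25 June 2003) gives a deadline of 14 July 2003; completed 13 July 2003, before the deadline.
Step 6 — 5 and 24 days from 13 July 2003 (when third parties are notified) are 18 July 2003 and 6 August 2003 respectively; done 20 August 2003 — 14 days after the window closed.
Later steps need not be reached.

Step 6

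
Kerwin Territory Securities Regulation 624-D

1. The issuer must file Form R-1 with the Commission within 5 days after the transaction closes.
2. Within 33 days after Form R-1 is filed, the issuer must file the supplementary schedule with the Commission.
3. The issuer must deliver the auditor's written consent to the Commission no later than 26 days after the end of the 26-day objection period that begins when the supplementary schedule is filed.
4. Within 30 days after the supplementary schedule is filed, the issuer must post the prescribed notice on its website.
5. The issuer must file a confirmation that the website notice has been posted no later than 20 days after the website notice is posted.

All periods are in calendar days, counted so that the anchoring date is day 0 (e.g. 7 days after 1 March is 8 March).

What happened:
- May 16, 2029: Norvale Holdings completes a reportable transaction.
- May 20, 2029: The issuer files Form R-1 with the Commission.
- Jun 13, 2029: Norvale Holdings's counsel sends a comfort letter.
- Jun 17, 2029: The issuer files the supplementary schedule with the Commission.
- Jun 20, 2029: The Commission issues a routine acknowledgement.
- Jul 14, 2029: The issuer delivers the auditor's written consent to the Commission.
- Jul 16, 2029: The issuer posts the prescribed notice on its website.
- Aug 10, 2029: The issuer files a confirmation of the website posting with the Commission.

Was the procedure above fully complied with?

Step 1: 5 days after May 16, 2029 (when the transaction closes) is May 21, 2029; done May 20, 2029 — timely.
Step 2: 33 days after May 20, 2029 (when Form R-1 is filed) is Jun 22, 2029; done Jun 17, 2029 — timely.
Step 3: 26 days after Jul 13, 2029 (end of the 26-day objection period, which began when the supplementary schedule is filed on Jun 17, 2029) is Aug 8, 2029; completed Jul 14, 2029, before the deadline.
Step 4: 30 days after Jun 17, 2029 (when the supplementary schedule is filed) is Jul 17, 2029; completed Jul 16, 2029, before the deadline.
Step 5: 20 days after Jul 16, 2029 (when the website notice is posted) is Aug 5, 2029; done Aug 10, 2029 — 5 days late.

No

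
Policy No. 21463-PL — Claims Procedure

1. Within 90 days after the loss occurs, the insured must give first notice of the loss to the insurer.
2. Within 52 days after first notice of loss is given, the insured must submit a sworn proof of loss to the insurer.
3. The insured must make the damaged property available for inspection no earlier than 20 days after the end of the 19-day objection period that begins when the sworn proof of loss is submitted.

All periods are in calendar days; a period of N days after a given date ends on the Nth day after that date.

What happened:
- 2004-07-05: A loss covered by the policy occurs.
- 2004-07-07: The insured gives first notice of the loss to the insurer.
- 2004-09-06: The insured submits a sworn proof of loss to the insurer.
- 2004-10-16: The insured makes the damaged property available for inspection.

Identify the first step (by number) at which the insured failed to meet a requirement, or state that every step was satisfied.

Step 2

Step 1: 90 days after 2004-07-05 (when the loss occurs) is 2004-10-03; done 2004-07-07 — timely.
Step 2: 52 days after 2004-07-07 (when first notice of loss is given) is 2004-08-28; done 2004-09-06 — 9 days late.
Later steps need not be reached.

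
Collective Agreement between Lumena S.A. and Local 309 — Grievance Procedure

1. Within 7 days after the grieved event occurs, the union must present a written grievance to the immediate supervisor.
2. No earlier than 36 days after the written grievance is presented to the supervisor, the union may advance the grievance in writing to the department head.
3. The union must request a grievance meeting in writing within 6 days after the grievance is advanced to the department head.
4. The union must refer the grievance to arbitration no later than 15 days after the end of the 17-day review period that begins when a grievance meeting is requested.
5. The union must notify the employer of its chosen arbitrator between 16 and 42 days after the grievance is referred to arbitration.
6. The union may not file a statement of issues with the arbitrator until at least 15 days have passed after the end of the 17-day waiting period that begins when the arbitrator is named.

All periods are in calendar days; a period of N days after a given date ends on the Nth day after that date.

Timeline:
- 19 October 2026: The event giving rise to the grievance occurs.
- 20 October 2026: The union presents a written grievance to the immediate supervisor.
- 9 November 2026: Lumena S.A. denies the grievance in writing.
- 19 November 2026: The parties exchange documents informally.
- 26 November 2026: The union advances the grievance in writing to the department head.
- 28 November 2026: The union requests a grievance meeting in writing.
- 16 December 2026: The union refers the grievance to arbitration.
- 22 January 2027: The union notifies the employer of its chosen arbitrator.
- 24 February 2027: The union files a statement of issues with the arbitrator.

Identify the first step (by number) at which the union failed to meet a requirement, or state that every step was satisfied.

(1) due by 19 October 2026 + 7 days = 26 October 2026; 20 October 2026 is within that limit.
(2) permitted from 20 October 2026 + 36 days = 25 November 2026 onward; 26 November 2026 is on or after that date.
(3) due by 26 November 2026 + 6 days = 2 December 2026; 28 November 2026 is within that limit.
(4) due by 15 December 2026 + 15 days = 30 December 2026; completed 16 December 2026, before the deadline.
(5) the permitted window runs from 16 December 2026 + 16 = 1 January 2027 to 16 December 2026 + 42 = 27 January 2027; 22 January 2027 falls inside that range.
(6) permitted from 8 February 2027 + 15 days = 23 February 2027 onward; done 24 February 2027 — permitted.

None — every step was satisfied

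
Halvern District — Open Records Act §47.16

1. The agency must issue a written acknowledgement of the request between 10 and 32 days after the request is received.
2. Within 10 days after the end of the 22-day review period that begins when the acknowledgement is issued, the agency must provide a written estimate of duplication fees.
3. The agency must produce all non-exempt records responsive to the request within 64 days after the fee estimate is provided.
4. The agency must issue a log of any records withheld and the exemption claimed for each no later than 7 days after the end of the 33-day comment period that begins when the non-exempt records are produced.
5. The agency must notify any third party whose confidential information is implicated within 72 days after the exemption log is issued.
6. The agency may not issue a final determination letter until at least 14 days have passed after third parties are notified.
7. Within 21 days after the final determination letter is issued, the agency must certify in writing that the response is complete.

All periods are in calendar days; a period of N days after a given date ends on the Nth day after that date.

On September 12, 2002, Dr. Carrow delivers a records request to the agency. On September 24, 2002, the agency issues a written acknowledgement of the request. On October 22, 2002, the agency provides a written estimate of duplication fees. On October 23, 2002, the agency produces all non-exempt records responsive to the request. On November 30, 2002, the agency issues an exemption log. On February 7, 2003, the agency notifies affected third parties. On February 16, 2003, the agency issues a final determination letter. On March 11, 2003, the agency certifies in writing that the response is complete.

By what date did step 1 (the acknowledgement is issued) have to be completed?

Step 1 runs from September 12, 2002, when the request is received. The window is 10–32 days after September 12, 2002; it closes on October 14, 2002.

October 14, 2002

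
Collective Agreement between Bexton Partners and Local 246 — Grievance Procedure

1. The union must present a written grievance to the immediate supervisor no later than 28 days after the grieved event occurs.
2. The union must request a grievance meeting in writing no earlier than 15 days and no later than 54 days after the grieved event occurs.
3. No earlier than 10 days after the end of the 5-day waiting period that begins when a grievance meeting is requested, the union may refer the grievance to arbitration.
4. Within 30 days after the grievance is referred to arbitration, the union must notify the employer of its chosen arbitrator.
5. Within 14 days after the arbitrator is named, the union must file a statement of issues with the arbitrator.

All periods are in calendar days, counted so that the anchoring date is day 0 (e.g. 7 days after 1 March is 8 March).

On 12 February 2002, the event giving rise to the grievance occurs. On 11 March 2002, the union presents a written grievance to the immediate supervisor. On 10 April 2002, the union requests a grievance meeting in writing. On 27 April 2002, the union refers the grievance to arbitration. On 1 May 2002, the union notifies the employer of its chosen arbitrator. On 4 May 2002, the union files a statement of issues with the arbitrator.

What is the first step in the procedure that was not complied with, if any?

Step 1: 28 days after 12 February 2002 (when the grieved event occurs) is 12 March 2002; done 11 March 2002 — timely.
Step 2: the window is 15–54 days after 12 February 2002 (when the grieved event occurs), so 27 February 2002 through 7 April 2002; 10 April 2002 is 3 days past the end of the window.
That is the first point of non-compliance.

Step 2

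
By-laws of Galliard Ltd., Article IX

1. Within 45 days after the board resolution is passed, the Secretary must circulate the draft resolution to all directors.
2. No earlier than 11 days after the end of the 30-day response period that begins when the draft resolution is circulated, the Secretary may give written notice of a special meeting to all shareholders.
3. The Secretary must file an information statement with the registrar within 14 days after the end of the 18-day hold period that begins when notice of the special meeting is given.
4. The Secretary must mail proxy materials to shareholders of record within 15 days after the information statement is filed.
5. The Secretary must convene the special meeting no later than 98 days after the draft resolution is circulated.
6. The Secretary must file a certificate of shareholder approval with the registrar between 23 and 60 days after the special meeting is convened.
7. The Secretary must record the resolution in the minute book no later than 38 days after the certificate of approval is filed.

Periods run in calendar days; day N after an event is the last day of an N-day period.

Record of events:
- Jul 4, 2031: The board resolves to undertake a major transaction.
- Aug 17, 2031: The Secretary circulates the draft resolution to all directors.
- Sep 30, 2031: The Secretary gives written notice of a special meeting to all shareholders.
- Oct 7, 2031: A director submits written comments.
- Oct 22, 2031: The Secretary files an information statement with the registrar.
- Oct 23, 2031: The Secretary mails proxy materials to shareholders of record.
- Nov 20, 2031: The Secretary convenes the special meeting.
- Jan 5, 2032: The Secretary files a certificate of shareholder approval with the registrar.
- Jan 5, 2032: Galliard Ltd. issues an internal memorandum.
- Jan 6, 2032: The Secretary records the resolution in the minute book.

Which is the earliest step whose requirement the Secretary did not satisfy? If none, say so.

(1) due by Jul 4, 2031 + 45 days = Aug 18, 2031; completed Aug 17, 2031, before the deadline.
(2) permitted from Sep 16, 2031 + 11 days = Sep 27, 2031 onward; done Sep 30, 2031, after the minimum wait.
(3) due by Oct 18, 2031 + 14 days = Nov 1, 2031; Oct 22, 2031 is within that limit.
(4) due by Oct 22, 2031 + 15 days = Nov 6, 2031; done Oct 23, 2031 — timely.
(5) due by Aug 17, 2031 + 98 days = Nov 23, 2031; completed Nov 20, 2031, before the deadline.
(6) the permitted window runs from Nov 20, 2031 + 23 = Dec 13, 2031 to Nov 20, 2031 + 60 = Jan 19, 2032; done Jan 5, 2032, which is between those dates.
(7) due by Jan 5, 2032 + 38 days = Feb 12, 2032; done Jan 6, 2032 — timely.

None — every step was satisfied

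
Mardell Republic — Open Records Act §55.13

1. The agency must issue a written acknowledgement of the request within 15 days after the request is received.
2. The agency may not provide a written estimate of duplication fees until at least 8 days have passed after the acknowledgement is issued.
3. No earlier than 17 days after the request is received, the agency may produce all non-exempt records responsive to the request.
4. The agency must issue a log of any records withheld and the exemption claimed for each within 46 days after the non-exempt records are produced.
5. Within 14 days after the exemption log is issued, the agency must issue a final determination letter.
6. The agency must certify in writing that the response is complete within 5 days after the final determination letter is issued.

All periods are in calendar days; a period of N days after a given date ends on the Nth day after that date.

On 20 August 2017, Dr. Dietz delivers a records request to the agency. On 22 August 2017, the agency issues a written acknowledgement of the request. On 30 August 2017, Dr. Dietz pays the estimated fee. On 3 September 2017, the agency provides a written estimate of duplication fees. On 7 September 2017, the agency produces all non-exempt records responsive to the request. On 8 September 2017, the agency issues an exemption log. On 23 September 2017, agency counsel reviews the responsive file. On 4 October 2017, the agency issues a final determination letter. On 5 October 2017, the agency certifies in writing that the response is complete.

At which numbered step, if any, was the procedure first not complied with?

Step 1 — counting 15 days from 20 August 2017 (when the request is received) gives a deadline of 4 September 2017; completed 22 August 2017, before the deadline.
Step 2 — must wait 8 days from 22 August 2017 (when the acknowledgement is issued), so not before 30 August 2017; 3 September 2017 is on or after that date.
Step 3 — must wait 17 days from 20 August 2017 (when the request is received), so not before 6 September 2017; done 7 September 2017, after the minimum wait.
Step 4 — counting 46 days from 7 September 2017 (when the non-exempt records are produced) gives a deadline of 23 October 2017; done 8 September 2017 — timely.
Step 5 — counting 14 days from 8 September 2017 (when the exemption log is issued) gives a deadline of 22 September 2017; done 4 October 2017 — 12 days late.

Step 5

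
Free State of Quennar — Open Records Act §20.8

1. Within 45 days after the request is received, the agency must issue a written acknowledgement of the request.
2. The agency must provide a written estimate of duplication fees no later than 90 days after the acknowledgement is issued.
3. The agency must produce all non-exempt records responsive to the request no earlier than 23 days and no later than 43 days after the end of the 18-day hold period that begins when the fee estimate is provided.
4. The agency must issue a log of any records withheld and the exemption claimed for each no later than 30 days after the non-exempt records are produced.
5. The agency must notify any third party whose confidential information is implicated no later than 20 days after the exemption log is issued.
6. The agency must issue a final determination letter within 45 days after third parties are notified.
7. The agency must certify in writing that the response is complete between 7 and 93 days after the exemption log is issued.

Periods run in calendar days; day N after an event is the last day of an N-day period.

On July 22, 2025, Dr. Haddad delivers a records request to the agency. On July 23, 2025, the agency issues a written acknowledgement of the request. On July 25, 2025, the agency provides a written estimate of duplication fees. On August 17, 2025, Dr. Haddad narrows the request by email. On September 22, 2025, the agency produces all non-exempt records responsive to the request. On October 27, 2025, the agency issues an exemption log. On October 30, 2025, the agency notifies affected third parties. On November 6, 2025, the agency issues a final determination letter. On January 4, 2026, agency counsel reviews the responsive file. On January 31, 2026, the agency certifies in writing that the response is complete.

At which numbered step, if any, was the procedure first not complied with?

Step 4

Step 1 — counting 45 days from July 22, 2025 (when the request is received) gives a deadline of September 5, 2025; completed July 23, 2025, before the deadline.
Step 2 — counting 90 days from July 23, 2025 (when the acknowledgement is issued) gives a deadline of October 21, 2025; July 25, 2025 is within that limit.
Step 3 — 23 and 43 days from August 12, 2025 (end of the 18-day hold period, which began when the fee estimate is provided on July 25, 2025) are September 4, 2025 and September 24, 2025 respectively; September 22, 2025 falls inside that range.
Step 4 — counting 30 days from September 22, 2025 (when the non-exempt records are produced) gives a deadline of October 22, 2025; done October 27, 2025 — 5 days late.
The procedure was therefore not followed at step 4.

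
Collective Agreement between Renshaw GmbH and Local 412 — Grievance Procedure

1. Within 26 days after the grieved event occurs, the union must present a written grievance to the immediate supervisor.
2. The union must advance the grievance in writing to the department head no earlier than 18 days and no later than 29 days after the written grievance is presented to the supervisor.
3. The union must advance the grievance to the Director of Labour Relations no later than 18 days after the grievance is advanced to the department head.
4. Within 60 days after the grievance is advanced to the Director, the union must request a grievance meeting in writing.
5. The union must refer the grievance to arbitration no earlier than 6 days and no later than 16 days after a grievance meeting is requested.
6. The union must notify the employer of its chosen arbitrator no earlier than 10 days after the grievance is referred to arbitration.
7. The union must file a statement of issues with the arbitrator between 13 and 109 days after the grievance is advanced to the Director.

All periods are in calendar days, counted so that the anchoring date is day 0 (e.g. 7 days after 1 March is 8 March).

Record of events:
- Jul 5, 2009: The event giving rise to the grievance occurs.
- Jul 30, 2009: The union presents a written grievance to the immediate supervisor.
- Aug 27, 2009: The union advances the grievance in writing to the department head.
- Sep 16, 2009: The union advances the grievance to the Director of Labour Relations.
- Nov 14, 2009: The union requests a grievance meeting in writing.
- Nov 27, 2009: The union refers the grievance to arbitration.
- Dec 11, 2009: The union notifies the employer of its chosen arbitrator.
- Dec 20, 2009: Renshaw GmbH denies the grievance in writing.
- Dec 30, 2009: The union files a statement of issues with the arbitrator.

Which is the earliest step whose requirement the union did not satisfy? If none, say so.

Step 3

(1) due by Jul 5, 2009 + 26 days = Jul 31, 2009; Jul 30, 2009 is within that limit.
(2) the permitted window runs from Jul 30, 2009 + 18 = Aug 17, 2009 to Jul 30, 2009 + 29 = Aug 28, 2009; Aug 27, 2009 falls inside that range.
(3) due by Aug 27, 2009 + 18 days = Sep 14, 2009; Sep 16, 2009 misses that deadline by 2 days.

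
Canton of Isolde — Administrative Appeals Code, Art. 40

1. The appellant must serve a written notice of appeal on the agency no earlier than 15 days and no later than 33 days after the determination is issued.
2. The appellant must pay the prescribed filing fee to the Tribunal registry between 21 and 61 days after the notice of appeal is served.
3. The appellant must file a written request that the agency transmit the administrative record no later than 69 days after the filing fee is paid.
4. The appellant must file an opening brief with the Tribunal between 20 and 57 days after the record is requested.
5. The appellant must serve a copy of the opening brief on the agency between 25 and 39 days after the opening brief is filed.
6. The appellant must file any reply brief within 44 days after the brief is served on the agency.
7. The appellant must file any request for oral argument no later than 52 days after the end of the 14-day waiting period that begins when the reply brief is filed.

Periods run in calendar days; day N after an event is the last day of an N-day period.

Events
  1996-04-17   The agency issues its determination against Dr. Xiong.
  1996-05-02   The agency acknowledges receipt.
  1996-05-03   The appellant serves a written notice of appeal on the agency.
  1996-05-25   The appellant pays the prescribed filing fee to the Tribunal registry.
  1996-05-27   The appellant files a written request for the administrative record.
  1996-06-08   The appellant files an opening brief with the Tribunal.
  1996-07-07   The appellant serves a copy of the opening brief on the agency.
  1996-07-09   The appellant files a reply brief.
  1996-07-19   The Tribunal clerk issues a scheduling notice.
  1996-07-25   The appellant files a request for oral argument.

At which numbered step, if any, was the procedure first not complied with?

Step 4

Step 1: the window is 15–33 days after 1996-04-17 (when the determination is issued), so 1996-05-02 through 1996-05-20; 1996-05-03 falls inside that range.
Step 2: the window is 21–61 days after 1996-05-03 (when the notice of appeal is served), so 1996-05-24 through 1996-07-03; done 1996-05-25 — within the window.
Step 3: 69 days after 1996-05-25 (when the filing fee is paid) is 1996-08-02; completed 1996-05-27, before the deadline.
Step 4: the window is 20–57 days after 1996-05-27 (when the record is requested), so 1996-06-16 through 1996-07-23; done 1996-06-08 — 8 days before the window opened.
That is the first point of non-compliance.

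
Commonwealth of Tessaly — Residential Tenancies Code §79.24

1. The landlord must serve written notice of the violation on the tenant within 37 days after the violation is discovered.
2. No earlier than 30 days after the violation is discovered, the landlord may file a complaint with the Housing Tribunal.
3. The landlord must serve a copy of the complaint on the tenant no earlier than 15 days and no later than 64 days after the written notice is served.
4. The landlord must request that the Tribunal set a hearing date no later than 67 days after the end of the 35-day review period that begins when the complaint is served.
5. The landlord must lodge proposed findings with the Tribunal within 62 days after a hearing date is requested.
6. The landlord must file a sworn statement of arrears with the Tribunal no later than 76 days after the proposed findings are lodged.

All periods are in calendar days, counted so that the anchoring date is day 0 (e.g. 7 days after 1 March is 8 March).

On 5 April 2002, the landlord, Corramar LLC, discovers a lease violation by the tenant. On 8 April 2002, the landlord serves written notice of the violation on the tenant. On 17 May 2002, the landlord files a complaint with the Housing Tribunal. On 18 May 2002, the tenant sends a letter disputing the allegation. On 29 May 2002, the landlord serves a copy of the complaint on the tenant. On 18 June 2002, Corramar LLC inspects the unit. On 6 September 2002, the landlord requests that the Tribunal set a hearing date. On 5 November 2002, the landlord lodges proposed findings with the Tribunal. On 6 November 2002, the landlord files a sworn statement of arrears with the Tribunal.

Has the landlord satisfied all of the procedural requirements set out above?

Yes

Step 1: 37 days after 5 April 2002 (when the violation is discovered) is 12 May 2002; 8 April 2002 is within that limit.
Step 2: the earliest permitted date is 30 days after 5 April 2002 (when the violation is discovered), i.e. 5 May 2002; done 17 May 2002 — permitted.
Step 3: the window is 15–64 days after 8 April 2002 (when the written notice is served), so 23 April 2002 through 11 June 2002; 29 May 2002 falls inside that range.
Step 4: 67 days after 3 July 2002 (end of the 35-day review period, which began when the complaint is served on 29 May 2002) is 8 September 2002; completed 6 September 2002, before the deadline.
Step 5: 62 days after 6 September 2002 (when a hearing date is requested) is 7 November 2002; done 5 November 2002 — timely.
Step 6: 76 days after 5 November 2002 (when the proposed findings are lodged) is 20 January 2003; 6 November 2002 is within that limit.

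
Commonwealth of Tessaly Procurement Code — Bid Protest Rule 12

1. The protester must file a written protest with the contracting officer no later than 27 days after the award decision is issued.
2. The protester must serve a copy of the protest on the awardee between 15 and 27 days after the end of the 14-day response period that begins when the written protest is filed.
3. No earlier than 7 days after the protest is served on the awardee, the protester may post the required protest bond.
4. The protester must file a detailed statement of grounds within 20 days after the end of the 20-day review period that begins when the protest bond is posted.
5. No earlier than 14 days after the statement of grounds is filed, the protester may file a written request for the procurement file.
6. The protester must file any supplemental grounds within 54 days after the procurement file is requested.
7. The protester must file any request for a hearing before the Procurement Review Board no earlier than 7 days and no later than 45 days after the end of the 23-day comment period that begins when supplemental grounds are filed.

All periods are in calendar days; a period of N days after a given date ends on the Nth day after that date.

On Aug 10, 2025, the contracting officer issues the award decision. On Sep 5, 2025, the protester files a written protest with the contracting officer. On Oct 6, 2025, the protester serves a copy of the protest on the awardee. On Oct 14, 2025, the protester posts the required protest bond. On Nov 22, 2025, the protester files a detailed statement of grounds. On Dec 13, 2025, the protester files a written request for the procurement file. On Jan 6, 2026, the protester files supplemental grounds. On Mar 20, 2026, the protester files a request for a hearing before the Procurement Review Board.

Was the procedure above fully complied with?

Step 1 — counting 27 days from Aug 10, 2025 (when the award decision is issued) gives a deadline of Sep 6, 2025; done Sep 5, 2025 — timely.
Step 2 — 15 and 27 days from Sep 19, 2025 (end of the 14-day response period, which began when the written protest is filed on Sep 5, 2025) are Oct 4, 2025 and Oct 16, 2025 respectively; done Oct 6, 2025 — within the window.
Step 3 — must wait 7 days from Oct 6, 2025 (when the protest is served on the awardee), so not before Oct 13, 2025; Oct 14, 2025 is on or after that date.
Step 4 — counting 20 days from Nov 3, 2025 (end of the 20-day review period, which began when the protest bond is posted on Oct 14, 2025) gives a deadline of Nov 23, 2025; Nov 22, 2025 is within that limit.
Step 5 — must wait 14 days from Nov 22, 2025 (when the statement of grounds is filed), so not before Dec 6, 2025; done Dec 13, 2025 — permitted.
Step 6 — counting 54 days from Dec 13, 2025 (when the procurement file is requested) gives a deadline of Feb 5, 2026; Jan 6, 2026 is within that limit.
Step 7 — 7 and 45 days from Jan 29, 2026 (end of the 23-day comment period, which began when supplemental grounds are filed on Jan 6, 2026) are Feb 5, 2026 and Mar 15, 2026 respectively; Mar 20, 2026 is 5 days past the end of the window.

No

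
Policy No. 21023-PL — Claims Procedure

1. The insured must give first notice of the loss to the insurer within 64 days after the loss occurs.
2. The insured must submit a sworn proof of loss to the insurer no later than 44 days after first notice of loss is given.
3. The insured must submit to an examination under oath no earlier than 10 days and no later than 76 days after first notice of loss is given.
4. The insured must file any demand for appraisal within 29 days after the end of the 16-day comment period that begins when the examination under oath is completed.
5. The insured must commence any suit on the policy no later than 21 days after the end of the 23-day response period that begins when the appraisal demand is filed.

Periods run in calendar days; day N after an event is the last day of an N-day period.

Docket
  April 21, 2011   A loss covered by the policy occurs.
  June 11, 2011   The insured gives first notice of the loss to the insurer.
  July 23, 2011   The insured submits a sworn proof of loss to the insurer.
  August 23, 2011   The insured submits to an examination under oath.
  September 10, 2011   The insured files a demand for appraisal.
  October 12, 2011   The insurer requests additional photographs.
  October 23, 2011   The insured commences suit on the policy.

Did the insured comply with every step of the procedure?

Yes

Step 1: 64 days after April 21, 2011 (when the loss occurs) is June 24, 2011; done June 11, 2011 — timely.
Step 2: 44 days after June 11, 2011 (when first notice of loss is given) is July 25, 2011; July 23, 2011 is within that limit.
Step 3: the window is 10–76 days after June 11, 2011 (when first notice of loss is given), so June 21, 2011 through August 26, 2011; August 23, 2011 falls inside that range.
Step 4: 29 days after September 8, 2011 (end of the 16-day comment period, which began when the examination under oath is completed on August 23, 2011) is October 7, 2011; done September 10, 2011 — timely.
Step 5: 21 days after October 3, 2011 (end of the 23-day response period, which began when the appraisal demand is filed on September 10, 2011) is October 24, 2011; done October 23, 2011 — timely.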